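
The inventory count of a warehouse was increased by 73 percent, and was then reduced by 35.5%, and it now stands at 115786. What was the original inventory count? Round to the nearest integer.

The overall multiplier applied was 1.73 × 0.645 = 1.11585.
So the original inventory count was 115786 ÷ 1.11585 ≈ 103765.

103765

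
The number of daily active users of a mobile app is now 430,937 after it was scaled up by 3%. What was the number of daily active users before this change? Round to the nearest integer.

418,385

The overall multiplier applied was 1.03.
So the original number of daily active users was 430,937 ÷ 1.03 ≈ 418,385.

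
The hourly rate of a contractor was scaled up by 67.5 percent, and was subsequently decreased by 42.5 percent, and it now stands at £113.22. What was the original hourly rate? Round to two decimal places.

Undoing the 42.5% decrease: £113.22 ÷ 0.575 ≈ £196.904348.
Undoing the 67.5% increase: £196.904348 ÷ 1.675 ≈ £117.55.

£117.55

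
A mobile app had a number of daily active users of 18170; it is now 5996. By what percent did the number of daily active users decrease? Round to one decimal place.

Change: 5996 − 18170 = -12174.
Relative to the original: -12174 ÷ 18170 ≈ -67.0%.
So the number of daily active users decreased by 67.0%.

67.0%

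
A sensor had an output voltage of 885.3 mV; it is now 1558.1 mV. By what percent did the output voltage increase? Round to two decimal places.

Change: 1558.1 − 885.3 = 672.8.
Relative to the original: 672.8 ÷ 885.3 ≈ 76.00%.
So the output voltage increased by 76.00%.

76.00%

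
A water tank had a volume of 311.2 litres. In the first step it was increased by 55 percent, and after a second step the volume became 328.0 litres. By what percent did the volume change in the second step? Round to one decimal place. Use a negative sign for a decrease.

-32.0%

After the first step: 311.2 × 1.55 = 482.36.
Second-step multiplier: 328.0 ÷ 482.36 ≈ 0.67999.
That is a change of -32.0%.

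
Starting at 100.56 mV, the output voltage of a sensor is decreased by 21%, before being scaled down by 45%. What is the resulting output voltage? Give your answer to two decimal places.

43.69 mV

Each change multiplies by a factor: 0.79 × 0.55 = 0.4345.
100.56 × 0.4345 = 43.69332 ≈ 43.69.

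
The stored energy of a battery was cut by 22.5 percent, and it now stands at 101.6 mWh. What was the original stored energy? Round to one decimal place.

131.1 mWh

The overall multiplier applied was 0.775.
So the original stored energy was 101.6 ÷ 0.775 ≈ 131.1 mWh.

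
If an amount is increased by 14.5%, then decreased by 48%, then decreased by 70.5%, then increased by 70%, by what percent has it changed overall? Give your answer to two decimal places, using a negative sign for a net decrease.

A 14.5% increase multiplies by 1.145.
Then a 48% decrease: 1.145 × 0.52 = 0.5954.
Then a 70.5% decrease: 0.5954 × 0.295 = 0.175643.
Then a 70% increase: 0.175643 × 1.7 = 0.2985931.
Overall factor 0.2985931, i.e. -70.14%.

-70.14%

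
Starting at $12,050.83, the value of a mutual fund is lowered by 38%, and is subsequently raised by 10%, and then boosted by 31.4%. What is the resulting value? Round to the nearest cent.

$10,799.33

38% decrease: $12,050.83 × 0.62 = $7471.5146.
10% increase: $7471.5146 × 1.1 = $8218.66606.
After the 31.4% increase: $8218.66606 × 1.314 = $10799.32720284 ≈ $10,799.33.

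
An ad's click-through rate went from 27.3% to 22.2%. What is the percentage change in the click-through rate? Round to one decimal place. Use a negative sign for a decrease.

The change is 22.2 − 27.3 = -5.1 percentage points.
Relative to the original 27.3%, that is -5.1 ÷ 27.3 ≈ -18.7%.

-18.7%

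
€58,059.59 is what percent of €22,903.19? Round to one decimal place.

€58,059.59 ÷ €22,903.19 ≈ 253.5%.

253.5%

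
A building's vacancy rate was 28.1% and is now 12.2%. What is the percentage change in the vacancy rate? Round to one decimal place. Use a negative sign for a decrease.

The change is 12.2 − 28.1 = -15.9 percentage points.
Relative to the original 28.1%, that is -15.9 ÷ 28.1 ≈ -56.6%.

-56.6%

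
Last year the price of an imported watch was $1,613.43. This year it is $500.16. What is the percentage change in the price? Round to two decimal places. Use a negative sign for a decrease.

-69.00%

Change: $500.16 − $1,613.43 = -$1,113.27.
Relative to the original: -$1,113.27 ÷ $1,613.43 ≈ -69.00%.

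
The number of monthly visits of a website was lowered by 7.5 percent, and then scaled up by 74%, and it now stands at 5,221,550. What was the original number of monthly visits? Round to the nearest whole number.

Undoing the 74% increase: 5,221,550 ÷ 1.74 ≈ 3000890.804598.
Undoing the 7.5% decrease: 3000890.804598 ÷ 0.925 ≈ 3,244,206.

3,244,206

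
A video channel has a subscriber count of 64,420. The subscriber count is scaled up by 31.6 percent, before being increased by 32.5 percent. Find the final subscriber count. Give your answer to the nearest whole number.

After the 31.6% increase: 64,420 × 1.316 = 84776.72.
32.5% increase: 84776.72 × 1.325 = 112329.154 ≈ 112,329.

112,329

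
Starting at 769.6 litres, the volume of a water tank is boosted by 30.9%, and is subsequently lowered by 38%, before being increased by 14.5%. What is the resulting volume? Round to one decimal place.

Each change multiplies by a factor: 1.309 × 0.62 × 1.145 = 0.9292591.
769.6 × 0.9292591 = 715.15780336 ≈ 715.2.

715.2 litres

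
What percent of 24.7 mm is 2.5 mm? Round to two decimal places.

2.5 mm ÷ 24.7 mm ≈ 10.12%.

10.12%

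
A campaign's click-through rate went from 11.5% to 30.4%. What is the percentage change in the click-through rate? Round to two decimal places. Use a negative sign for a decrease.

164.35%

The change is 30.4 − 11.5 = 18.9 percentage points.
Relative to the original 11.5%, that is 18.9 ÷ 11.5 ≈ 164.35%.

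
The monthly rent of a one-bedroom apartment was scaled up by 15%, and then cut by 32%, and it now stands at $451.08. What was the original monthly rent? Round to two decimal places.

The overall multiplier applied was 1.15 × 0.68 = 0.782.
So the original monthly rent was $451.08 ÷ 0.782 ≈ $576.83.

$576.83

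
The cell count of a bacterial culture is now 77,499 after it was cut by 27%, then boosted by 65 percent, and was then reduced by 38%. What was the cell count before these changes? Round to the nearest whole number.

Undoing the 38% decrease: 77,499 ÷ 0.62 ≈ 124998.387097.
Undoing the 65% increase: 124998.387097 ÷ 1.65 ≈ 75756.598241.
Undoing the 27% decrease: 75756.598241 ÷ 0.73 ≈ 103,776.

103,776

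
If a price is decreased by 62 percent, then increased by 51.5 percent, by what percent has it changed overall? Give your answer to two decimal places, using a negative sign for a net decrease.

The combined multiplier is 0.38 × 1.515 = 0.5757.
That corresponds to a decrease of 42.43%.

-42.43%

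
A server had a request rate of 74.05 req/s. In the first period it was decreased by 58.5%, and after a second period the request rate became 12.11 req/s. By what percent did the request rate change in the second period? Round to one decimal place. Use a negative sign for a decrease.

-60.6%

After the first period: 74.05 × 0.415 = 30.73075.
Second-period multiplier: 12.11 ÷ 30.73075 ≈ 0.39407.
That is a change of -60.6%.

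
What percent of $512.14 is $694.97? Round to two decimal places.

$694.97 ÷ $512.14 ≈ 135.70%.

135.70%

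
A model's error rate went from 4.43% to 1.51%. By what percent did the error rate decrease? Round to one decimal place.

65.9%

The change is 1.51 − 4.43 = -2.92 percentage points.
Relative to the original 4.43%, that is -2.92 ÷ 4.43 ≈ -65.9%.
So the error rate fell by 65.9%.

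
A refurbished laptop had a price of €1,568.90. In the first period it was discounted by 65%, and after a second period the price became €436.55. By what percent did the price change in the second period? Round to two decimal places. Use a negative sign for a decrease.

-20.50%

After the first period: €1,568.90 × 0.35 = €549.115.
Second-period multiplier: €436.55 ÷ €549.115 ≈ 0.795007.
That is a change of -20.50%.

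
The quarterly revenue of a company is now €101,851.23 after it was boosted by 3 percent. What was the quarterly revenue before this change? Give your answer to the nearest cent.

The overall multiplier applied was 1.03.
So the original quarterly revenue was €101,851.23 ÷ 1.03 ≈ €98,884.69.

€98,884.69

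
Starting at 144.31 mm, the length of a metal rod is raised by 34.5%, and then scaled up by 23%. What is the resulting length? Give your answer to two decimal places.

238.74 mm

Each change multiplies by a factor: 1.345 × 1.23 = 1.65435.
144.31 × 1.65435 = 238.7392485 ≈ 238.74.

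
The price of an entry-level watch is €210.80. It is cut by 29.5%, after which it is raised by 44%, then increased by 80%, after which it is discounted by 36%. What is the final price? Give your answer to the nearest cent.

Apply the 29.5% decrease: €210.80 × 0.705 = €148.614.
Apply the 44% increase: €148.614 × 1.44 = €214.00416.
After the 80% increase: €214.00416 × 1.8 = €385.207488.
Apply the 36% decrease: €385.207488 × 0.64 = €246.53279232 ≈ €246.53.

€246.53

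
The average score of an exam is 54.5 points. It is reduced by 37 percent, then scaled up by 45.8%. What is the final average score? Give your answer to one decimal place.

50.1 points

Each change multiplies by a factor: 0.63 × 1.458 = 0.91854.
54.5 × 0.91854 = 50.06043 ≈ 50.1.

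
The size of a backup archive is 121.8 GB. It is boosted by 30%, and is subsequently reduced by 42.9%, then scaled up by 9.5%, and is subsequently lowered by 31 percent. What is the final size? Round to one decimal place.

Each change multiplies by a factor: 1.3 × 0.571 × 1.095 × 0.69 = 0.560844765.
121.8 × 0.560844765 = 68.310892377 ≈ 68.3.

68.3 GB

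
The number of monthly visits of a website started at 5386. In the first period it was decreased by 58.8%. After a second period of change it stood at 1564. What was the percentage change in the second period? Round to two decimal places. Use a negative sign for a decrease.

After the first period: 5386 × 0.412 = 2219.032.
Second-period multiplier: 1564 ÷ 2219.032 ≈ 0.704812.
That is a change of -29.52%.

-29.52%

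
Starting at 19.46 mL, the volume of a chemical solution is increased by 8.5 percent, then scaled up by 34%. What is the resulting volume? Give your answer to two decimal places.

Apply the 8.5% increase: 19.46 × 1.085 = 21.1141.
Apply the 34% increase: 21.1141 × 1.34 = 28.292894 ≈ 28.29.

28.29 mL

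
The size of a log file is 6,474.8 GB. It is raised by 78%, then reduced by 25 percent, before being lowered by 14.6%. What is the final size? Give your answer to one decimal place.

Each change multiplies by a factor: 1.78 × 0.75 × 0.854 = 1.14009.
6,474.8 × 1.14009 = 7381.854732 ≈ 7,381.9.

7,381.9 GB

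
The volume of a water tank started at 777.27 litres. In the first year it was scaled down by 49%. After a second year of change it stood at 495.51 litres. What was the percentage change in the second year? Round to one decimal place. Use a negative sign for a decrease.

25.0%

After the first year: 777.27 × 0.51 = 396.4077.
Second-year multiplier: 495.51 ÷ 396.4077 ≈ 1.25.
That is a change of 25.0%.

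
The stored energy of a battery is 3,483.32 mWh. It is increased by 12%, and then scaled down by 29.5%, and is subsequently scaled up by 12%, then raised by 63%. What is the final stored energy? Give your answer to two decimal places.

5,021.18 mWh

Apply the 12% increase: 3,483.32 × 1.12 = 3901.3184.
Apply the 29.5% decrease: 3901.3184 × 0.705 = 2750.429472.
Apply the 12% increase: 2750.429472 × 1.12 = 3080.48100864.
Apply the 63% increase: 3080.48100864 × 1.63 = 5021.1840440832 ≈ 5,021.18.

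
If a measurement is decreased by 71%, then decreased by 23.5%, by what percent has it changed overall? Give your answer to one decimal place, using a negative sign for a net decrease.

-77.8%

A 71% decrease multiplies by 0.29.
Then a 23.5% decrease: 0.29 × 0.765 = 0.22185.
Overall factor 0.22185, i.e. -77.8%.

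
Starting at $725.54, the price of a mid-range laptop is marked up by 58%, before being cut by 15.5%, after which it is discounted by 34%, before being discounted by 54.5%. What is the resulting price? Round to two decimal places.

$290.89

Each change multiplies by a factor: 1.58 × 0.845 × 0.66 × 0.455 = 0.40093053.
$725.54 × 0.40093053 = $290.8911367362 ≈ $290.89.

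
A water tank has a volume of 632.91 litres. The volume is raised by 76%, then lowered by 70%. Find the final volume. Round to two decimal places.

334.18 litres

76% increase: 632.91 × 1.76 = 1113.9216.
After the 70% decrease: 1113.9216 × 0.3 = 334.17648 ≈ 334.18.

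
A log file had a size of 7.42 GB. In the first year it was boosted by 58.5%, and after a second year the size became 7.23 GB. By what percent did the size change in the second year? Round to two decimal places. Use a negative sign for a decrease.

After the first year: 7.42 × 1.585 = 11.7607.
Second-year multiplier: 7.23 ÷ 11.7607 ≈ 0.614759.
That is a change of -38.52%.

-38.52%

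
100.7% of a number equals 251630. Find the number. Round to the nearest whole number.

249881

251630 ÷ 1.007 ≈ 249881.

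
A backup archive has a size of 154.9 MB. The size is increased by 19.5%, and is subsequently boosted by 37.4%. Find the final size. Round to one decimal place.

After the 19.5% increase: 154.9 × 1.195 = 185.1055.
After the 37.4% increase: 185.1055 × 1.374 = 254.334957 ≈ 254.3.

254.3 MB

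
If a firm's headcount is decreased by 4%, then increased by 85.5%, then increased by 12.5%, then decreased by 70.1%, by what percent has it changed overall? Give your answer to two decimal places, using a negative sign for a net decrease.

The combined multiplier is 0.96 × 1.855 × 1.125 × 0.299 = 0.5990166.
That corresponds to a decrease of 40.10%.

-40.10%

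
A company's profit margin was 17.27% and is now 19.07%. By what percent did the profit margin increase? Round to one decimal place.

10.4%

The change is 19.07 − 17.27 = 1.80 percentage points.
Relative to the original 17.27%, that is 1.80 ÷ 17.27 ≈ 10.4%.
So the profit margin rose by 10.4%.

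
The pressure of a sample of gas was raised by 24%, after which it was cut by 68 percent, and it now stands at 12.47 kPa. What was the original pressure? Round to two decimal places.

Undoing the 68% decrease: 12.47 ÷ 0.32 = 38.96875.
Undoing the 24% increase: 38.96875 ÷ 1.24 ≈ 31.43 kPa.

31.43 kPa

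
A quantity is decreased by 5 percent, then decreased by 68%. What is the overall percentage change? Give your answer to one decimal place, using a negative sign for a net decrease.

A 5% decrease multiplies by 0.95.
Then a 68% decrease: 0.95 × 0.32 = 0.304.
Overall factor 0.304, i.e. -69.6%.

-69.6%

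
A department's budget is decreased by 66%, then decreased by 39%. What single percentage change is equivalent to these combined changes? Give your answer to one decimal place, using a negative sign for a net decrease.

-79.3%

The combined multiplier is 0.34 × 0.61 = 0.2074.
That corresponds to a decrease of 79.3%.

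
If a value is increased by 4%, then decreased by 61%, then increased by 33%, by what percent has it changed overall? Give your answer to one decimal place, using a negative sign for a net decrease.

-46.1%

The combined multiplier is 1.04 × 0.39 × 1.33 = 0.539448.
That corresponds to a decrease of 46.1%.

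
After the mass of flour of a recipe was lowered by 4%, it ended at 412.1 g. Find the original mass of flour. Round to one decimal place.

The overall multiplier applied was 0.96.
So the original mass of flour was 412.1 ÷ 0.96 ≈ 429.3 g.

429.3 g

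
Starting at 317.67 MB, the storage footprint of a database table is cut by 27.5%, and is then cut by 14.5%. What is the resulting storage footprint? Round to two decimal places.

196.92 MB

Apply the 27.5% decrease: 317.67 × 0.725 = 230.31075.
Apply the 14.5% decrease: 230.31075 × 0.855 = 196.91569125 ≈ 196.92.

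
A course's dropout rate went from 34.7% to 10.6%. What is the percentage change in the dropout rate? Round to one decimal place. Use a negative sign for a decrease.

The change is 10.6 − 34.7 = -24.1 percentage points.
Relative to the original 34.7%, that is -24.1 ÷ 34.7 ≈ -69.5%.

-69.5%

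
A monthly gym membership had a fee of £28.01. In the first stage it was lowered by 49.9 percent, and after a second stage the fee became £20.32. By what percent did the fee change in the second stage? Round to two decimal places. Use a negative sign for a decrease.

After the first stage: £28.01 × 0.501 = £14.03301.
Second-stage multiplier: £20.32 ÷ £14.03301 ≈ 1.448014.
That is a change of 44.80%.

44.80%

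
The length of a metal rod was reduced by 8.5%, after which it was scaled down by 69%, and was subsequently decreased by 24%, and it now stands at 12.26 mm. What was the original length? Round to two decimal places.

The overall multiplier applied was 0.915 × 0.31 × 0.76 = 0.215574.
So the original length was 12.26 ÷ 0.215574 ≈ 56.87 mm.

56.87 mm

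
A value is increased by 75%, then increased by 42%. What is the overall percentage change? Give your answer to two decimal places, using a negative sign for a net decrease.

148.50%

The combined multiplier is 1.75 × 1.42 = 2.485.
That corresponds to an increase of 148.50%.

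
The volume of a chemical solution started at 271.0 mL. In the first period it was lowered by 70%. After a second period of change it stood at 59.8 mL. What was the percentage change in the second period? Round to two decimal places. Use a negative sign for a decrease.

-26.45%

After the first period: 271.0 × 0.3 = 81.3.
Second-period multiplier: 59.8 ÷ 81.3 ≈ 0.735547.
That is a change of -26.45%.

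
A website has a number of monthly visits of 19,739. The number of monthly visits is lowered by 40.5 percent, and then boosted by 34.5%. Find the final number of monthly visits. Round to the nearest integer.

15,797

After the 40.5% decrease: 19,739 × 0.595 = 11744.705.
Apply the 34.5% increase: 11744.705 × 1.345 = 15796.628225 ≈ 15,797.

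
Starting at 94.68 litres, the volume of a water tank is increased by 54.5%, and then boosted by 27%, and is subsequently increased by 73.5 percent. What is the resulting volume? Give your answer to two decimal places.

322.32 litres

Each change multiplies by a factor: 1.545 × 1.27 × 1.735 = 3.40433025.
94.68 × 3.40433025 = 322.32198807 ≈ 322.32.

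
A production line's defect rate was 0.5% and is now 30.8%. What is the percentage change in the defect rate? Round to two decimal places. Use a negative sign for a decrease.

The change is 30.8 − 0.5 = 30.3 percentage points.
Relative to the original 0.5%, that is 30.3 ÷ 0.5 = 6060.00%.

6060.00%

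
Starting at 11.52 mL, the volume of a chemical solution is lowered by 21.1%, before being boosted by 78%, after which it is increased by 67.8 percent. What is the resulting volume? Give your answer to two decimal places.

Apply the 21.1% decrease: 11.52 × 0.789 = 9.08928.
After the 78% increase: 9.08928 × 1.78 = 16.1789184.
Apply the 67.8% increase: 16.1789184 × 1.678 = 27.1482250752 ≈ 27.15.

27.15 mL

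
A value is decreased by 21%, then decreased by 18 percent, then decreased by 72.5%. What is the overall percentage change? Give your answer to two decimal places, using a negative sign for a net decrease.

A 21% decrease multiplies by 0.79.
Then an 18% decrease: 0.79 × 0.82 = 0.6478.
Then a 72.5% decrease: 0.6478 × 0.275 = 0.178145.
Overall factor 0.178145, i.e. -82.19%.

-82.19%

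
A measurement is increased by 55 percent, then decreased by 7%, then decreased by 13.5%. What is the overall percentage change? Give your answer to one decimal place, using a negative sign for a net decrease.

24.7%

The combined multiplier is 1.55 × 0.93 × 0.865 = 1.2468975.
That corresponds to an increase of 24.7%.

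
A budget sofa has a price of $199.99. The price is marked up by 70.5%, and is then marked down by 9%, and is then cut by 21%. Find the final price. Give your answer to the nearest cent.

Each change multiplies by a factor: 1.705 × 0.91 × 0.79 = 1.2257245.
$199.99 × 1.2257245 = $245.132642755 ≈ $245.13.

$245.13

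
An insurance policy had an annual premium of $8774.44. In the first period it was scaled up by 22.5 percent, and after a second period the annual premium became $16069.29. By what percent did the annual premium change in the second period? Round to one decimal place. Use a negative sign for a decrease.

49.5%

After the first period: $8774.44 × 1.225 = $10748.689.
Second-period multiplier: $16069.29 ÷ $10748.689 ≈ 1.495.
That is a change of 49.5%.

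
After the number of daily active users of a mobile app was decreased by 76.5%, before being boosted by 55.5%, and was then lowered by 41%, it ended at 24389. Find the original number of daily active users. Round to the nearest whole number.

Undoing the 41% decrease: 24389 ÷ 0.59 ≈ 41337.288136.
Undoing the 55.5% increase: 41337.288136 ÷ 1.555 ≈ 26583.465039.
Undoing the 76.5% decrease: 26583.465039 ÷ 0.235 ≈ 113121.

113121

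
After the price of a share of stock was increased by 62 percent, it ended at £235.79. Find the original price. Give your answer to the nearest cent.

The overall multiplier applied was 1.62.
So the original price was £235.79 ÷ 1.62 ≈ £145.55.

£145.55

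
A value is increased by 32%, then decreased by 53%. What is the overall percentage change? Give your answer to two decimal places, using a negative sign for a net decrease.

The combined multiplier is 1.32 × 0.47 = 0.6204.
That corresponds to a decrease of 37.96%.

-37.96%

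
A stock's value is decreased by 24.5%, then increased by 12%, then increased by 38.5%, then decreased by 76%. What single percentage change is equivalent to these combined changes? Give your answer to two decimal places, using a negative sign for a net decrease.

-71.89%

A 24.5% decrease multiplies by 0.755.
Then a 12% increase: 0.755 × 1.12 = 0.8456.
Then a 38.5% increase: 0.8456 × 1.385 = 1.171156.
Then a 76% decrease: 1.171156 × 0.24 = 0.28107744.
Overall factor 0.28107744, i.e. -71.89%.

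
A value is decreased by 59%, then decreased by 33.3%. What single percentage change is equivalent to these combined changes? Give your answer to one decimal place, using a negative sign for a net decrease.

-72.7%

The combined multiplier is 0.41 × 0.667 = 0.27347.
That corresponds to a decrease of 72.7%.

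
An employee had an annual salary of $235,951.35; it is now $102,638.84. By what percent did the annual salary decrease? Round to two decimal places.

56.50%

Change: $102,638.84 − $235,951.35 = -$133,312.51.
Relative to the original: -$133,312.51 ÷ $235,951.35 ≈ -56.50%.
So the annual salary decreased by 56.50%.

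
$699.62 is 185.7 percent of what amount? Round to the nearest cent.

$376.75

$699.62 ÷ 1.857 ≈ $376.75.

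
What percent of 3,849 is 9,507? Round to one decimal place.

247.0%

9,507 ÷ 3,849 ≈ 247.0%.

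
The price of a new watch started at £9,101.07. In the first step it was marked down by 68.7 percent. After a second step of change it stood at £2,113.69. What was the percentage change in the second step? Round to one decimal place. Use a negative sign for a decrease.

After the first step: £9,101.07 × 0.313 = £2848.63491.
Second-step multiplier: £2,113.69 ÷ £2848.63491 ≈ 0.742.
That is a change of -25.8%.

-25.8%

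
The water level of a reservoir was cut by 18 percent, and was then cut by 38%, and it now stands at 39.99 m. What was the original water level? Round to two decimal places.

78.66 m

The overall multiplier applied was 0.82 × 0.62 = 0.5084.
So the original water level was 39.99 ÷ 0.5084 ≈ 78.66 m.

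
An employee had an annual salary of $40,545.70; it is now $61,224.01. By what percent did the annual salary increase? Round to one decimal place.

Change: $61,224.01 − $40,545.70 = $20,678.31.
Relative to the original: $20,678.31 ÷ $40,545.70 ≈ 51.0%.
So the annual salary increased by 51.0%.

51.0%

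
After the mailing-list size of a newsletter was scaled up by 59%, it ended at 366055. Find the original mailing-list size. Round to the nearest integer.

230223

The overall multiplier applied was 1.59.
So the original mailing-list size was 366055 ÷ 1.59 ≈ 230223.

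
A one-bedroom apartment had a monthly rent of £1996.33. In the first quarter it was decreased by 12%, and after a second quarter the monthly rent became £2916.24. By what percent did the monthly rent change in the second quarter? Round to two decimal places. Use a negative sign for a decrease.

66.00%

After the first quarter: £1996.33 × 0.88 = £1756.7704.
Second-quarter multiplier: £2916.24 ÷ £1756.7704 ≈ 1.660001.
That is a change of 66.00%.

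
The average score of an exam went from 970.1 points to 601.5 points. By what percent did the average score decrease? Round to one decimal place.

38.0%

Change: 601.5 − 970.1 = -368.6.
Relative to the original: -368.6 ÷ 970.1 ≈ -38.0%.
So the average score decreased by 38.0%.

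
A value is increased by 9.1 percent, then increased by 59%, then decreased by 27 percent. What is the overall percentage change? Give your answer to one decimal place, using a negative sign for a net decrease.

The combined multiplier is 1.091 × 1.59 × 0.73 = 1.2663237.
That corresponds to an increase of 26.6%.

26.6%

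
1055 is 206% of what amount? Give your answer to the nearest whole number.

512

1055 ÷ 2.06 ≈ 512.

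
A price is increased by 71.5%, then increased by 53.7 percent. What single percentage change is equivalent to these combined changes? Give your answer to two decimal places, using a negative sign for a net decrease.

163.60%

A 71.5% increase multiplies by 1.715.
Then a 53.7% increase: 1.715 × 1.537 = 2.635955.
Overall factor 2.635955, i.e. 163.60%.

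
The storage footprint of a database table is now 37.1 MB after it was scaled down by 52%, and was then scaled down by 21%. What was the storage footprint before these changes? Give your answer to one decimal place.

The overall multiplier applied was 0.48 × 0.79 = 0.3792.
So the original storage footprint was 37.1 ÷ 0.3792 ≈ 97.8 MB.

97.8 MB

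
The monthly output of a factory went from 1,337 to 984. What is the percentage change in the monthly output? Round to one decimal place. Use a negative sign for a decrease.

-26.4%

Change: 984 − 1,337 = -353.
Relative to the original: -353 ÷ 1,337 ≈ -26.4%.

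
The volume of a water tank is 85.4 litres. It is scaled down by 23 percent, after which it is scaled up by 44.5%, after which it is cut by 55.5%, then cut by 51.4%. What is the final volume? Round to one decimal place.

20.6 litres

Each change multiplies by a factor: 0.77 × 1.445 × 0.445 × 0.486 = 0.2406328155.
85.4 × 0.2406328155 = 20.5500424437 ≈ 20.6.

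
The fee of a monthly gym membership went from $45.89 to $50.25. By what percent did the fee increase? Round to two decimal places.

9.50%

Change: $50.25 − $45.89 = $4.36.
Relative to the original: $4.36 ÷ $45.89 ≈ 9.50%.
So the fee increased by 9.50%.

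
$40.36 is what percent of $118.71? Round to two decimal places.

$40.36 ÷ $118.71 ≈ 34.00%.

34.00%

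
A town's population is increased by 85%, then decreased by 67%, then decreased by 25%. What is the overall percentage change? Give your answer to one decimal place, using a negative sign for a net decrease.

-54.2%

The combined multiplier is 1.85 × 0.33 × 0.75 = 0.457875.
That corresponds to a decrease of 54.2%.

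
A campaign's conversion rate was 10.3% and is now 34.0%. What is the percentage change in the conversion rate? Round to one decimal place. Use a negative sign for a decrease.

The change is 34.0 − 10.3 = 23.7 percentage points.
Relative to the original 10.3%, that is 23.7 ÷ 10.3 ≈ 230.1%.

230.1%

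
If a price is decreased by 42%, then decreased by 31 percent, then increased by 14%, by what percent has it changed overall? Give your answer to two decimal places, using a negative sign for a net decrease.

-54.38%

The combined multiplier is 0.58 × 0.69 × 1.14 = 0.456228.
That corresponds to a decrease of 54.38%.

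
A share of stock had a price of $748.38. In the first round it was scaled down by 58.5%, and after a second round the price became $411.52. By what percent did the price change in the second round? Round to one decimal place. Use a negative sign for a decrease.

After the first round: $748.38 × 0.415 = $310.5777.
Second-round multiplier: $411.52 ÷ $310.5777 ≈ 1.32501.
That is a change of 32.5%.

32.5%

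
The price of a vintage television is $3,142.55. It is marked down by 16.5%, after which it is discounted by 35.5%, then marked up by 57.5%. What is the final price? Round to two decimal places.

Apply the 16.5% decrease: $3,142.55 × 0.835 = $2624.02925.
After the 35.5% decrease: $2624.02925 × 0.645 = $1692.49886625.
After the 57.5% increase: $1692.49886625 × 1.575 = $2665.68571434375 ≈ $2,665.69.

$2,665.69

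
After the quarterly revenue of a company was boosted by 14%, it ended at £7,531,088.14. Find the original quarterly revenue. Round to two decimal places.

The overall multiplier applied was 1.14.
So the original quarterly revenue was £7,531,088.14 ÷ 1.14 ≈ £6,606,217.67.

£6,606,217.67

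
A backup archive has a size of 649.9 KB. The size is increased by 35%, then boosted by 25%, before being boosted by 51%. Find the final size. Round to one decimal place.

35% increase: 649.9 × 1.35 = 877.365.
25% increase: 877.365 × 1.25 = 1096.70625.
51% increase: 1096.70625 × 1.51 = 1656.0264375 ≈ 1656.0.

1656.0 KB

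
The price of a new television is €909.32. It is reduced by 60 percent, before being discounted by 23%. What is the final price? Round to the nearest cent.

Each change multiplies by a factor: 0.4 × 0.77 = 0.308.
€909.32 × 0.308 = €280.07056 ≈ €280.07.

€280.07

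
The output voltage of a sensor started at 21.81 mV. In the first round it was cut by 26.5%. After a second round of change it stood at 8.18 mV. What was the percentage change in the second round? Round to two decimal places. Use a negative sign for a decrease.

-48.97%

After the first round: 21.81 × 0.735 = 16.03035.
Second-round multiplier: 8.18 ÷ 16.03035 ≈ 0.510282.
That is a change of -48.97%.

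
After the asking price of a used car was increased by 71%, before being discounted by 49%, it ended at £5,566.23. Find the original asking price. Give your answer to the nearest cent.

Undoing the 49% decrease: £5,566.23 ÷ 0.51 ≈ £10914.176471.
Undoing the 71% increase: £10914.176471 ÷ 1.71 ≈ £6,382.56.

£6,382.56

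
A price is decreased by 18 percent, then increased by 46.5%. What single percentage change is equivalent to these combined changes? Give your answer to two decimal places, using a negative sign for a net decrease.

20.13%

The combined multiplier is 0.82 × 1.465 = 1.2013.
That corresponds to an increase of 20.13%.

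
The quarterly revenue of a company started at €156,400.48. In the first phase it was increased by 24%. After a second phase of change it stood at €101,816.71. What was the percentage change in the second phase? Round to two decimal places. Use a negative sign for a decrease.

After the first phase: €156,400.48 × 1.24 = €193936.5952.
Second-phase multiplier: €101,816.71 ÷ €193936.5952 ≈ 0.525.
That is a change of -47.50%.

-47.50%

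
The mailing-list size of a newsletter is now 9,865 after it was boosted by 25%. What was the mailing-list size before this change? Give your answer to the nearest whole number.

The overall multiplier applied was 1.25.
So the original mailing-list size was 9,865 ÷ 1.25 = 7,892.

7,892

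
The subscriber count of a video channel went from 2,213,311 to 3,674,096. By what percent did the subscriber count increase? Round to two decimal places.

Change: 3,674,096 − 2,213,311 = 1,460,785.
Relative to the original: 1,460,785 ÷ 2,213,311 ≈ 66.00%.
So the subscriber count increased by 66.00%.

66.00%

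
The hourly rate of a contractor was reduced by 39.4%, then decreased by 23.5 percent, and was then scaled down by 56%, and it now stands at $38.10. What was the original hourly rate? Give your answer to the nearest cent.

The overall multiplier applied was 0.606 × 0.765 × 0.44 = 0.2039796.
So the original hourly rate was $38.10 ÷ 0.2039796 ≈ $186.78.

$186.78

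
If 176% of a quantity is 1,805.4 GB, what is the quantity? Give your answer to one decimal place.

1,805.4 GB ÷ 1.76 ≈ 1,025.8 GB.

1,025.8 GB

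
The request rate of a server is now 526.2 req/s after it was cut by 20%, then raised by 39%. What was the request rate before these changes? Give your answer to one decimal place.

Undoing the 39% increase: 526.2 ÷ 1.39 ≈ 378.561151.
Undoing the 20% decrease: 378.561151 ÷ 0.8 ≈ 473.2 req/s.

473.2 req/s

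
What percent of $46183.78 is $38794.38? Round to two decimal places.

84.00%

$38794.38 ÷ $46183.78 ≈ 84.00%.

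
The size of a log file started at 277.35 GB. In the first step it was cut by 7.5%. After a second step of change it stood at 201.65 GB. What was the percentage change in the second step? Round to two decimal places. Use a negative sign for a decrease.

After the first step: 277.35 × 0.925 = 256.54875.
Second-step multiplier: 201.65 ÷ 256.54875 ≈ 0.78601.
That is a change of -21.40%.

-21.40%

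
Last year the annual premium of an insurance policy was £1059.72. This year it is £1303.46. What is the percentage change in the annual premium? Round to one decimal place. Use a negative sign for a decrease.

23.0%

Change: £1303.46 − £1059.72 = £243.74.
Relative to the original: £243.74 ÷ £1059.72 ≈ 23.0%.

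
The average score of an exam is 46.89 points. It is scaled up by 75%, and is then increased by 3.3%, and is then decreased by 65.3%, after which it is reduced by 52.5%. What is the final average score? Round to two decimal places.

75% increase: 46.89 × 1.75 = 82.0575.
After the 3.3% increase: 82.0575 × 1.033 = 84.7653975.
After the 65.3% decrease: 84.7653975 × 0.347 = 29.4135929325.
Apply the 52.5% decrease: 29.4135929325 × 0.475 = 13.9714566429375 ≈ 13.97.

13.97 points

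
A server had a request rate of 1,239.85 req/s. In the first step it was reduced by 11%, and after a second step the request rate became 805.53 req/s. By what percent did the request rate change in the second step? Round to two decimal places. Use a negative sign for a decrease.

-27.00%

After the first step: 1,239.85 × 0.89 = 1103.4665.
Second-step multiplier: 805.53 ÷ 1103.4665 ≈ 0.73.
That is a change of -27.00%.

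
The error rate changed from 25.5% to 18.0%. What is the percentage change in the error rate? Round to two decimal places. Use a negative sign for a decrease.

-29.41%

The change is 18.0 − 25.5 = -7.5 percentage points.
Relative to the original 25.5%, that is -7.5 ÷ 25.5 ≈ -29.41%.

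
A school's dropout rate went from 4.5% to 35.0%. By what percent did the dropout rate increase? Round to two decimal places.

677.78%

The change is 35.0 − 4.5 = 30.5 percentage points.
Relative to the original 4.5%, that is 30.5 ÷ 4.5 ≈ 677.78%.
So the dropout rate rose by 677.78%.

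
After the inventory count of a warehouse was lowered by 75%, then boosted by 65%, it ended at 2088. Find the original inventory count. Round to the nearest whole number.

The overall multiplier applied was 0.25 × 1.65 = 0.4125.
So the original inventory count was 2088 ÷ 0.4125 ≈ 5062.

5062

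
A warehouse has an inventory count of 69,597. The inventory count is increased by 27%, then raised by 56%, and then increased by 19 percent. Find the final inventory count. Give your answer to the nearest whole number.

Apply the 27% increase: 69,597 × 1.27 = 88388.19.
Apply the 56% increase: 88388.19 × 1.56 = 137885.5764.
19% increase: 137885.5764 × 1.19 = 164083.835916 ≈ 164,084.

164,084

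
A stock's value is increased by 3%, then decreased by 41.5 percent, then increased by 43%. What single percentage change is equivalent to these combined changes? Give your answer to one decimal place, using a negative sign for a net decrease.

-13.8%

A 3% increase multiplies by 1.03.
Then a 41.5% decrease: 1.03 × 0.585 = 0.60255.
Then a 43% increase: 0.60255 × 1.43 = 0.8616465.
Overall factor 0.8616465, i.e. -13.8%.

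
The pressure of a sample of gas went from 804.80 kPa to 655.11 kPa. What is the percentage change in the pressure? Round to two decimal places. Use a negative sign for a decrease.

Change: 655.11 − 804.80 = -149.69.
Relative to the original: -149.69 ÷ 804.80 ≈ -18.60%.

-18.60%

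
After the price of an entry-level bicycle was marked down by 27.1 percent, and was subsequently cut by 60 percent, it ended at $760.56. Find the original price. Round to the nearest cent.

The overall multiplier applied was 0.729 × 0.4 = 0.2916.
So the original price was $760.56 ÷ 0.2916 ≈ $2,608.23.

$2,608.23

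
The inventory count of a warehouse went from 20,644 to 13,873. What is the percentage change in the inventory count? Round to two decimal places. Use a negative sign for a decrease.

-32.80%

Change: 13,873 − 20,644 = -6,771.
Relative to the original: -6,771 ÷ 20,644 ≈ -32.80%.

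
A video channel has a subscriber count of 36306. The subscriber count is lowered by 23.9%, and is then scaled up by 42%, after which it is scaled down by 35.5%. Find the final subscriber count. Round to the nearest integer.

Apply the 23.9% decrease: 36306 × 0.761 = 27628.866.
42% increase: 27628.866 × 1.42 = 39232.98972.
35.5% decrease: 39232.98972 × 0.645 = 25305.2783694 ≈ 25305.

25305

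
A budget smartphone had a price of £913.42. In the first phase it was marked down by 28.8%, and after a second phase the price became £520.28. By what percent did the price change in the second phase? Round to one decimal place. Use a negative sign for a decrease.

After the first phase: £913.42 × 0.712 = £650.35504.
Second-phase multiplier: £520.28 ÷ £650.35504 ≈ 0.79999.
That is a change of -20.0%.

-20.0%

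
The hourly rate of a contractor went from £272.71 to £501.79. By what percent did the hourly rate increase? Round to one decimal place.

84.0%

Change: £501.79 − £272.71 = £229.08.
Relative to the original: £229.08 ÷ £272.71 ≈ 84.0%.
So the hourly rate increased by 84.0%.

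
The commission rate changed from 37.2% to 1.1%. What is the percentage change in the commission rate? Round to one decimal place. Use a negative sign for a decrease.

The change is 1.1 − 37.2 = -36.1 percentage points.
Relative to the original 37.2%, that is -36.1 ÷ 37.2 ≈ -97.0%.

-97.0%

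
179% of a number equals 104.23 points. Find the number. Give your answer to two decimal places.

104.23 points ÷ 1.79 ≈ 58.23 points.

58.23 points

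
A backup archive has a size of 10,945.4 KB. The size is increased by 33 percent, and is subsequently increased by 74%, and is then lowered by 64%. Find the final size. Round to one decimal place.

Each change multiplies by a factor: 1.33 × 1.74 × 0.36 = 0.833112.
10,945.4 × 0.833112 = 9118.7440848 ≈ 9,118.7.

9,118.7 KB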